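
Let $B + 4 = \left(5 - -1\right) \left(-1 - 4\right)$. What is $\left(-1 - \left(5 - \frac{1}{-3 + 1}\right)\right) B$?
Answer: $221$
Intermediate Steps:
$B = -34$ ($B = -4 + \left(5 - -1\right) \left(-1 - 4\right) = -4 + \left(5 + 1\right) \left(-5\right) = -4 + 6 \left(-5\right) = -4 - 30 = -34$)
$\left(-1 - \left(5 - \frac{1}{-3 + 1}\right)\right) B = \left(-1 - \left(5 - \frac{1}{-3 + 1}\right)\right) \left(-34\right) = \left(-1 - \left(5 - \frac{1}{-2}\right)\right) \left(-34\right) = \left(-1 - \frac{11}{2}\right) \left(-34\right) = \left(- \frac{13}{2}\right) \left(-34\right) = 221$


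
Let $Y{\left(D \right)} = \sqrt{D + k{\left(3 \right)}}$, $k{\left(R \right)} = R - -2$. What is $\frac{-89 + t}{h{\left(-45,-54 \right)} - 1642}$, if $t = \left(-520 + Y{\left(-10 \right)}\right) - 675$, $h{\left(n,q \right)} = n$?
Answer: $\frac{1284}{1687} - \frac{i \sqrt{5}}{1687} \approx 0.76111 - 0.0013255 i$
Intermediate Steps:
$k{\left(R \right)} = 2 + R$ ($k{\left(R \right)} = R + 2 = 2 + R$)
$Y{\left(D \right)} = \sqrt{5 + D}$ ($Y{\left(D \right)} = \sqrt{D + \left(2 + 3\right)} = \sqrt{D + 5} = \sqrt{5 + D}$)
$t = -1195 + i \sqrt{5}$ ($t = \left(-520 + \sqrt{5 - 10}\right) - 675 = \left(-520 + \sqrt{-5}\right) - 675 = \left(-520 + i \sqrt{5}\right) - 675 = -1195 + i \sqrt{5} \approx -1195.0 + 2.2361 i$)
$\frac{-89 + t}{h{\left(-45,-54 \right)} - 1642} = \frac{-89 - \left(1195 - i \sqrt{5}\right)}{-45 - 1642} = \frac{-1284 + i \sqrt{5}}{-1687} = \left(-1284 + i \sqrt{5}\right) \left(- \frac{1}{1687}\right) = \frac{1284}{1687} - \frac{i \sqrt{5}}{1687}$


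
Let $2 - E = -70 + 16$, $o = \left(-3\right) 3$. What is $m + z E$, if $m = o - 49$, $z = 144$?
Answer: $8006$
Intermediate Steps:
$o = -9$
$m = -58$ ($m = -9 - 49 = -58$)
$E = 56$ ($E = 2 - \left(-70 + 16\right) = 2 - -54 = 2 + 54 = 56$)
$m + z E = -58 + 144 \cdot 56 = -58 + 8064 = 8006$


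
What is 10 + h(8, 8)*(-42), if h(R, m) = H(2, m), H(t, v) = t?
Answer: -74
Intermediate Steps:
h(R, m) = 2
10 + h(8, 8)*(-42) = 10 + 2*(-42) = 10 - 84 = -74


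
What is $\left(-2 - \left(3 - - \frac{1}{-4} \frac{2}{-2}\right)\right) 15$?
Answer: $- \frac{315}{4} \approx -78.75$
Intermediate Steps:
$\left(-2 - \left(3 - - \frac{1}{-4} \frac{2}{-2}\right)\right) 15 = \left(-2 - \left(3 - \left(-1\right) \left(- \frac{1}{4}\right) 2 \left(- \frac{1}{2}\right)\right)\right) 15 = \left(-2 + \left(-3 + \frac{1}{4} \left(-1\right)\right)\right) 15 = \left(-2 - \frac{13}{4}\right) 15 = \left(- \frac{21}{4}\right) 15 = - \frac{315}{4}$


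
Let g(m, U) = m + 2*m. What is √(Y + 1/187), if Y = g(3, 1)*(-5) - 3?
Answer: 5*I*√67133/187 ≈ 6.9278*I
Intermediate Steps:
g(m, U) = 3*m
Y = -48 (Y = (3*3)*(-5) - 3 = 9*(-5) - 3 = -45 - 3 = -48)
√(Y + 1/187) = √(-48 + 1/187) = √(-8975/187) = 5*I*√67133/187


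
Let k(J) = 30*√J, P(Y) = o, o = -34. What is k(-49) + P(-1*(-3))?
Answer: -34 + 210*I ≈ -34.0 + 210.0*I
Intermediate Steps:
P(Y) = -34
k(-49) + P(-1*(-3)) = 30*√(-49) - 34 = 30*(7*I) - 34 = 210*I - 34 = -34 + 210*I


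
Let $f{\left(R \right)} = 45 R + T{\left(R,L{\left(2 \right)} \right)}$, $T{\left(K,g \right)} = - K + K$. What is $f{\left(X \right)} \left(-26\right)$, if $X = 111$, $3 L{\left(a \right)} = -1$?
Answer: $-129870$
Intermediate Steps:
$L{\left(a \right)} = - \frac{1}{3}$ ($L{\left(a \right)} = \frac{1}{3} \left(-1\right) = - \frac{1}{3}$)
$T{\left(K,g \right)} = 0$
$f{\left(R \right)} = 45 R$ ($f{\left(R \right)} = 45 R + 0 = 45 R$)
$f{\left(X \right)} \left(-26\right) = 45 \cdot 111 \left(-26\right) = 4995 \left(-26\right) = -129870$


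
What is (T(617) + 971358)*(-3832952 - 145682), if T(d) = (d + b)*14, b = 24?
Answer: -3900382226488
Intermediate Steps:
T(d) = 336 + 14*d (T(d) = (d + 24)*14 = (24 + d)*14 = 336 + 14*d)
(T(617) + 971358)*(-3832952 - 145682) = ((336 + 14*617) + 971358)*(-3832952 - 145682) = ((336 + 8638) + 971358)*(-3978634) = (8974 + 971358)*(-3978634) = 980332*(-3978634) = -3900382226488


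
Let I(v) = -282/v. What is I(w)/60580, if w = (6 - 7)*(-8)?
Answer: -141/242320 ≈ -0.00058188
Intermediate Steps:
w = 8 (w = -1*(-8) = 8)
I(w)/60580 = -282/8/60580 = -282*1/8*(1/60580) = -141/4*1/60580 = -141/242320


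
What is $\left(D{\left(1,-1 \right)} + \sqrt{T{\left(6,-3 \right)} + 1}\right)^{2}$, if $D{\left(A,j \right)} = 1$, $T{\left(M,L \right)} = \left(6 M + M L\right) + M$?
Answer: $36$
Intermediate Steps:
$T{\left(M,L \right)} = 7 M + L M$ ($T{\left(M,L \right)} = \left(6 M + L M\right) + M = 7 M + L M$)
$\left(D{\left(1,-1 \right)} + \sqrt{T{\left(6,-3 \right)} + 1}\right)^{2} = \left(1 + \sqrt{6 \left(7 - 3\right) + 1}\right)^{2} = \left(1 + \sqrt{6 \cdot 4 + 1}\right)^{2} = \left(1 + \sqrt{24 + 1}\right)^{2} = \left(1 + \sqrt{25}\right)^{2} = \left(1 + 5\right)^{2} = 6^{2} = 36$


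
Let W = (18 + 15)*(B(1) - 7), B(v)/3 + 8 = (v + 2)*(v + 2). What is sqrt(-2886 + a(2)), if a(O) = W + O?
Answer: 2*I*sqrt(754) ≈ 54.918*I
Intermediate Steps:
B(v) = -24 + 3*(2 + v)**2 (B(v) = -24 + 3*((v + 2)*(v + 2)) = -24 + 3*((2 + v)*(2 + v)) = -24 + 3*(2 + v)**2)
W = -132 (W = (18 + 15)*((-24 + 3*(2 + 1)**2) - 7) = 33*((-24 + 3*3**2) - 7) = 33*((-24 + 3*9) - 7) = 33*((-24 + 27) - 7) = 33*(3 - 7) = 33*(-4) = -132)
a(O) = -132 + O
sqrt(-2886 + a(2)) = sqrt(-2886 + (-132 + 2)) = sqrt(-2886 - 130) = sqrt(-3016) = 2*I*sqrt(754)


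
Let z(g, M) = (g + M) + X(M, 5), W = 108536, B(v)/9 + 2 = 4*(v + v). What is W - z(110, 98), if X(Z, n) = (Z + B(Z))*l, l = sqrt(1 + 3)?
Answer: 94056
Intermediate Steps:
l = 2 (l = sqrt(4) = 2)
B(v) = -18 + 72*v (B(v) = -18 + 9*(4*(v + v)) = -18 + 9*(4*(2*v)) = -18 + 9*(8*v) = -18 + 72*v)
X(Z, n) = -36 + 146*Z (X(Z, n) = (Z + (-18 + 72*Z))*2 = (-18 + 73*Z)*2 = -36 + 146*Z)
z(g, M) = -36 + g + 147*M (z(g, M) = (g + M) + (-36 + 146*M) = (M + g) + (-36 + 146*M) = -36 + g + 147*M)
W - z(110, 98) = 108536 - (-36 + 110 + 147*98) = 108536 - (-36 + 110 + 14406) = 108536 - 1*14480 = 108536 - 14480 = 94056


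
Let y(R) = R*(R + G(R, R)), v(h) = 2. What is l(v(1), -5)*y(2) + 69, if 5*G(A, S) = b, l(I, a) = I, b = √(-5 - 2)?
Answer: 77 + 4*I*√7/5 ≈ 77.0 + 2.1166*I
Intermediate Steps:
b = I*√7 (b = √(-7) = I*√7 ≈ 2.6458*I)
G(A, S) = I*√7/5 (G(A, S) = (I*√7)/5 = I*√7/5)
y(R) = R*(R + I*√7/5)
l(v(1), -5)*y(2) + 69 = 2*((⅕)*2*(5*2 + I*√7)) + 69 = 2*((⅕)*2*(10 + I*√7)) + 69 = 2*(4 + 2*I*√7/5) + 69 = (8 + 4*I*√7/5) + 69 = 77 + 4*I*√7/5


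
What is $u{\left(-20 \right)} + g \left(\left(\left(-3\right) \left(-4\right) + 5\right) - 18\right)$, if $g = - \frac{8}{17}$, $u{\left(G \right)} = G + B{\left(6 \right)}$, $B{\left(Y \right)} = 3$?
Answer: $- \frac{281}{17} \approx -16.529$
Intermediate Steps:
$u{\left(G \right)} = 3 + G$ ($u{\left(G \right)} = G + 3 = 3 + G$)
$g = - \frac{8}{17}$ ($g = \left(-8\right) \frac{1}{17} = - \frac{8}{17} \approx -0.47059$)
$u{\left(-20 \right)} + g \left(\left(\left(-3\right) \left(-4\right) + 5\right) - 18\right) = \left(3 - 20\right) - \frac{8 \left(\left(\left(-3\right) \left(-4\right) + 5\right) - 18\right)}{17} = -17 - \frac{8 \left(\left(12 + 5\right) - 18\right)}{17} = -17 - \frac{8 \left(17 - 18\right)}{17} = -17 - - \frac{8}{17} = -17 + \frac{8}{17} = - \frac{281}{17}$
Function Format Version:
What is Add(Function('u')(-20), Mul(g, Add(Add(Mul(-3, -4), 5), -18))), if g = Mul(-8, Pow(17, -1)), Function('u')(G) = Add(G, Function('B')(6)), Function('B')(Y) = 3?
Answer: Rational(-281, 17) ≈ -16.529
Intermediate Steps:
Function('u')(G) = Add(3, G) (Function('u')(G) = Add(G, 3) = Add(3, G))
g = Rational(-8, 17) (g = Mul(-8, Rational(1, 17)) = Rational(-8, 17) ≈ -0.47059)
Add(Function('u')(-20), Mul(g, Add(Add(Mul(-3, -4), 5), -18))) = Add(Add(3, -20), Mul(Rational(-8, 17), Add(Add(Mul(-3, -4), 5), -18))) = Add(-17, Mul(Rational(-8, 17), Add(Add(12, 5), -18))) = Add(-17, Mul(Rational(-8, 17), Add(17, -18))) = Add(-17, Mul(Rational(-8, 17), -1)) = Add(-17, Rational(8, 17)) = Rational(-281, 17)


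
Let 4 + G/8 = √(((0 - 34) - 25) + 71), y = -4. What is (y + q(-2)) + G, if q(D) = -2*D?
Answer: -32 + 16*√3 ≈ -4.2872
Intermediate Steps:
G = -32 + 16*√3 (G = -32 + 8*√(((0 - 34) - 25) + 71) = -32 + 8*√((-34 - 25) + 71) = -32 + 8*√(-59 + 71) = -32 + 8*√12 = -32 + 8*(2*√3) = -32 + 16*√3 ≈ -4.2872)
(y + q(-2)) + G = (-4 - 2*(-2)) + (-32 + 16*√3) = (-4 + 4) + (-32 + 16*√3) = 0 + (-32 + 16*√3) = -32 + 16*√3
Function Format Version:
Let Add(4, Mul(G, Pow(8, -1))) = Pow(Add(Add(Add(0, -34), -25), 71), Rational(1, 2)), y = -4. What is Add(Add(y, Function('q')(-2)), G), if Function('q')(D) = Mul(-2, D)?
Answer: Add(-32, Mul(16, Pow(3, Rational(1, 2)))) ≈ -4.2872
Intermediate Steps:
G = Add(-32, Mul(16, Pow(3, Rational(1, 2)))) (G = Add(-32, Mul(8, Pow(Add(Add(Add(0, -34), -25), 71), Rational(1, 2)))) = Add(-32, Mul(8, Pow(Add(Add(-34, -25), 71), Rational(1, 2)))) = Add(-32, Mul(8, Pow(Add(-59, 71), Rational(1, 2)))) = Add(-32, Mul(8, Pow(12, Rational(1, 2)))) = Add(-32, Mul(8, Mul(2, Pow(3, Rational(1, 2))))) = Add(-32, Mul(16, Pow(3, Rational(1, 2)))) ≈ -4.2872)
Add(Add(y, Function('q')(-2)), G) = Add(Add(-4, Mul(-2, -2)), Add(-32, Mul(16, Pow(3, Rational(1, 2))))) = Add(Add(-4, 4), Add(-32, Mul(16, Pow(3, Rational(1, 2))))) = Add(0, Add(-32, Mul(16, Pow(3, Rational(1, 2))))) = Add(-32, Mul(16, Pow(3, Rational(1, 2))))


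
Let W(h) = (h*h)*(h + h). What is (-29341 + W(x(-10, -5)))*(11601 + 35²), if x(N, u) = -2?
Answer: -376532882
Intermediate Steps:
W(h) = 2*h³ (W(h) = h²*(2*h) = 2*h³)
(-29341 + W(x(-10, -5)))*(11601 + 35²) = (-29341 + 2*(-2)³)*(11601 + 35²) = (-29341 + 2*(-8))*(11601 + 1225) = (-29341 - 16)*12826 = -29357*12826 = -376532882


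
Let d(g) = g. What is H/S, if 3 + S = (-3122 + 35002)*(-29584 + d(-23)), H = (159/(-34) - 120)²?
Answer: -5989707/363705021476 ≈ -1.6469e-5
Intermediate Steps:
H = 17969121/1156 (H = (159*(-1/34) - 120)² = (-159/34 - 120)² = (-4239/34)² = 17969121/1156 ≈ 15544.)
S = -943871163 (S = -3 + (-3122 + 35002)*(-29584 - 23) = -3 + 31880*(-29607) = -3 - 943871160 = -943871163)
H/S = (17969121/1156)/(-943871163) = (17969121/1156)*(-1/943871163) = -5989707/363705021476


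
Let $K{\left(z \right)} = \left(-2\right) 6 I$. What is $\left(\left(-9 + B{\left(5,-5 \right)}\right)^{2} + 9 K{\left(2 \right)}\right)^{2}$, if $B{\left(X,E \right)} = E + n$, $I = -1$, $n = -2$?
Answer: $132496$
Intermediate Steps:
$B{\left(X,E \right)} = -2 + E$ ($B{\left(X,E \right)} = E - 2 = -2 + E$)
$K{\left(z \right)} = 12$ ($K{\left(z \right)} = \left(-2\right) 6 \left(-1\right) = \left(-12\right) \left(-1\right) = 12$)
$\left(\left(-9 + B{\left(5,-5 \right)}\right)^{2} + 9 K{\left(2 \right)}\right)^{2} = \left(\left(-9 - 7\right)^{2} + 9 \cdot 12\right)^{2} = \left(\left(-9 - 7\right)^{2} + 108\right)^{2} = \left(\left(-16\right)^{2} + 108\right)^{2} = \left(256 + 108\right)^{2} = 364^{2} = 132496$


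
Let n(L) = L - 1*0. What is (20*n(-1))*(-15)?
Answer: 300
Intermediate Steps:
n(L) = L (n(L) = L + 0 = L)
(20*n(-1))*(-15) = (20*(-1))*(-15) = -20*(-15) = 300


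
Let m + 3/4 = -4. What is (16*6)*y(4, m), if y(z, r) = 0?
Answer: 0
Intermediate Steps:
m = -19/4 (m = -3/4 - 4 = -19/4 ≈ -4.7500)
(16*6)*y(4, m) = (16*6)*0 = 96*0 = 0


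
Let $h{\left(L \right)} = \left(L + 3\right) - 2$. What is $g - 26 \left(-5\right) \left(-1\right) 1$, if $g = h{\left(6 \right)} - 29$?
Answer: $-152$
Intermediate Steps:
$h{\left(L \right)} = 1 + L$ ($h{\left(L \right)} = \left(3 + L\right) - 2 = 1 + L$)
$g = -22$ ($g = \left(1 + 6\right) - 29 = 7 - 29 = -22$)
$g - 26 \left(-5\right) \left(-1\right) 1 = -22 - 26 \left(-5\right) \left(-1\right) 1 = -22 - 26 \cdot 5 \cdot 1 = -22 - 130 = -152$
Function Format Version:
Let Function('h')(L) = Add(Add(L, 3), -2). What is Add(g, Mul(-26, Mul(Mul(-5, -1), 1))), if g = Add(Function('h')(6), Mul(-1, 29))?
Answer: -152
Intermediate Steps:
Function('h')(L) = Add(1, L) (Function('h')(L) = Add(Add(3, L), -2) = Add(1, L))
g = -22 (g = Add(Add(1, 6), Mul(-1, 29)) = Add(7, -29) = -22)
Add(g, Mul(-26, Mul(Mul(-5, -1), 1))) = Add(-22, Mul(-26, Mul(Mul(-5, -1), 1))) = Add(-22, Mul(-26, Mul(5, 1))) = Add(-22, Mul(-26, 5)) = Add(-22, -130) = -152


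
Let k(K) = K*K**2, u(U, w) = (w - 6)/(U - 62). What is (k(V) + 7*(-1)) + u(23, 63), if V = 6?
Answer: 2698/13 ≈ 207.54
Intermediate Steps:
u(U, w) = (-6 + w)/(-62 + U)
k(K) = K**3
(k(V) + 7*(-1)) + u(23, 63) = (6**3 + 7*(-1)) + (-6 + 63)/(-62 + 23) = (216 - 7) + 57/(-39) = 209 - 1/39*57 = 209 - 19/13 = 2698/13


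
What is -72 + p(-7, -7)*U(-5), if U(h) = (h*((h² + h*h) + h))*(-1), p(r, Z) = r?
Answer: -1647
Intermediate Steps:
U(h) = -h*(h + 2*h²) (U(h) = (h*((h² + h²) + h))*(-1) = (h*(2*h² + h))*(-1) = (h*(h + 2*h²))*(-1) = -h*(h + 2*h²))
-72 + p(-7, -7)*U(-5) = -72 - 7*(-5)²*(-1 - 2*(-5)) = -72 - 175*(-1 + 10) = -72 - 175*9 = -72 - 7*225 = -72 - 1575 = -1647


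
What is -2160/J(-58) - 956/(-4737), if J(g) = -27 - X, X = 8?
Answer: 2053076/33159 ≈ 61.916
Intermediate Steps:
J(g) = -35 (J(g) = -27 - 1*8 = -27 - 8 = -35)
-2160/J(-58) - 956/(-4737) = -2160/(-35) - 956/(-4737) = -2160*(-1/35) - 956*(-1/4737) = 432/7 + 956/4737 = 2053076/33159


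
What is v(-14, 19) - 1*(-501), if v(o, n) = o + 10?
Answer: 497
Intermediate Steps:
v(o, n) = 10 + o
v(-14, 19) - 1*(-501) = (10 - 14) - 1*(-501) = -4 + 501 = 497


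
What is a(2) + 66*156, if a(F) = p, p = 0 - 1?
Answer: 10295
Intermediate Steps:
p = -1
a(F) = -1
a(2) + 66*156 = -1 + 66*156 = -1 + 10296 = 10295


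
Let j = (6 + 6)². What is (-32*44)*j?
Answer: -202752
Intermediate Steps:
j = 144 (j = 12² = 144)
(-32*44)*j = -32*44*144 = -1408*144 = -202752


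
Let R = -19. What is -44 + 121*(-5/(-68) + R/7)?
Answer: -173041/476 ≈ -363.53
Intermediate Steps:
-44 + 121*(-5/(-68) + R/7) = -44 + 121*(-5/(-68) - 19/7) = -44 + 121*(-5*(-1/68) - 19*⅐) = -44 + 121*(5/68 - 19/7) = -44 + 121*(-1257/476) = -44 - 152097/476 = -173041/476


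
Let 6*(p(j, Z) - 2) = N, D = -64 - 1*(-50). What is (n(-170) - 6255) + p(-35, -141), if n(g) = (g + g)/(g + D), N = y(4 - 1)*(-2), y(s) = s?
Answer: -287599/46 ≈ -6252.1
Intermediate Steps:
D = -14 (D = -64 + 50 = -14)
N = -6 (N = (4 - 1)*(-2) = 3*(-2) = -6)
n(g) = 2*g/(-14 + g) (n(g) = (g + g)/(g - 14) = (2*g)/(-14 + g) = 2*g/(-14 + g))
p(j, Z) = 1 (p(j, Z) = 2 + (⅙)*(-6) = 2 - 1 = 1)
(n(-170) - 6255) + p(-35, -141) = (2*(-170)/(-14 - 170) - 6255) + 1 = (2*(-170)/(-184) - 6255) + 1 = (2*(-170)*(-1/184) - 6255) + 1 = (85/46 - 6255) + 1 = -287645/46 + 1 = -287599/46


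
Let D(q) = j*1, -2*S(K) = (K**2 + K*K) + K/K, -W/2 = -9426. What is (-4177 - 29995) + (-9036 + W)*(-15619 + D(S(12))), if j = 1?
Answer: -153340460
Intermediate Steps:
W = 18852 (W = -2*(-9426) = 18852)
S(K) = -1/2 - K**2 (S(K) = -((K**2 + K*K) + K/K)/2 = -((K**2 + K**2) + 1)/2 = -(2*K**2 + 1)/2 = -(1 + 2*K**2)/2 = -1/2 - K**2)
D(q) = 1 (D(q) = 1*1 = 1)
(-4177 - 29995) + (-9036 + W)*(-15619 + D(S(12))) = (-4177 - 29995) + (-9036 + 18852)*(-15619 + 1) = -34172 + 9816*(-15618) = -34172 - 153306288 = -153340460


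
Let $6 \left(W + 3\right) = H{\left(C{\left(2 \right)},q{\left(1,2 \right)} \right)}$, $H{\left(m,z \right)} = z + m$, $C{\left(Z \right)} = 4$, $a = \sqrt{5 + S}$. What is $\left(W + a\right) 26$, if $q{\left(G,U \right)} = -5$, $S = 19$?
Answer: $- \frac{247}{3} + 52 \sqrt{6} \approx 45.04$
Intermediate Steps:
$a = 2 \sqrt{6}$ ($a = \sqrt{5 + 19} = \sqrt{24} = 2 \sqrt{6} \approx 4.899$)
$H{\left(m,z \right)} = m + z$
$W = - \frac{19}{6}$ ($W = -3 + \frac{4 - 5}{6} = -3 + \frac{1}{6} \left(-1\right) = -3 - \frac{1}{6} = - \frac{19}{6} \approx -3.1667$)
$\left(W + a\right) 26 = \left(- \frac{19}{6} + 2 \sqrt{6}\right) 26 = - \frac{247}{3} + 52 \sqrt{6}$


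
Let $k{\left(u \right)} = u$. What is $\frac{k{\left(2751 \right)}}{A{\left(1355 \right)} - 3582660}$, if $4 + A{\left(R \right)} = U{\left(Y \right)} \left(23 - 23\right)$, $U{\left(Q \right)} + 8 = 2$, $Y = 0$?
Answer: $- \frac{2751}{3582664} \approx -0.00076786$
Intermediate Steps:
$U{\left(Q \right)} = -6$ ($U{\left(Q \right)} = -8 + 2 = -6$)
$A{\left(R \right)} = -4$ ($A{\left(R \right)} = -4 - 6 \left(23 - 23\right) = -4 - 0 = -4 + 0 = -4$)
$\frac{k{\left(2751 \right)}}{A{\left(1355 \right)} - 3582660} = \frac{2751}{-4 - 3582660} = \frac{2751}{-3582664} = 2751 \left(- \frac{1}{3582664}\right) = - \frac{2751}{3582664}$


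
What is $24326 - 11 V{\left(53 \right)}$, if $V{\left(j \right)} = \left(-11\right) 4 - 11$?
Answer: $24931$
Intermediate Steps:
$V{\left(j \right)} = -55$ ($V{\left(j \right)} = -44 - 11 = -55$)
$24326 - 11 V{\left(53 \right)} = 24326 - -605 = 24326 + 605 = 24931$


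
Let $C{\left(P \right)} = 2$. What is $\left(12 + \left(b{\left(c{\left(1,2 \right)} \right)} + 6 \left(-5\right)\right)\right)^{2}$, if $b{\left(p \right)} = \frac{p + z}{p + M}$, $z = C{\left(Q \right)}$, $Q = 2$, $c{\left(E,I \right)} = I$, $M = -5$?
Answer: $\frac{3364}{9} \approx 373.78$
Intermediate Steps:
$z = 2$
$b{\left(p \right)} = \frac{2 + p}{-5 + p}$ ($b{\left(p \right)} = \frac{p + 2}{p - 5} = \frac{2 + p}{-5 + p}$)
$\left(12 + \left(b{\left(c{\left(1,2 \right)} \right)} + 6 \left(-5\right)\right)\right)^{2} = \left(12 + \left(\frac{2 + 2}{-5 + 2} + 6 \left(-5\right)\right)\right)^{2} = \left(12 - \left(30 - \frac{1}{-3} \cdot 4\right)\right)^{2} = \left(12 - \frac{94}{3}\right)^{2} = \left(- \frac{58}{3}\right)^{2} = \frac{3364}{9}$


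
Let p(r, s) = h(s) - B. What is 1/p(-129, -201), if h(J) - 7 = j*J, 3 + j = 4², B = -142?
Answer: -1/2464 ≈ -0.00040584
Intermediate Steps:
j = 13 (j = -3 + 4² = -3 + 16 = 13)
h(J) = 7 + 13*J
p(r, s) = 149 + 13*s (p(r, s) = (7 + 13*s) - 1*(-142) = (7 + 13*s) + 142 = 149 + 13*s)
1/p(-129, -201) = 1/(149 + 13*(-201)) = 1/(149 - 2613) = 1/(-2464) = -1/2464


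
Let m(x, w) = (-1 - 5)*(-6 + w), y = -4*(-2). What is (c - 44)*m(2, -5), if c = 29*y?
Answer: 12408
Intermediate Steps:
y = 8
m(x, w) = 36 - 6*w (m(x, w) = -6*(-6 + w) = 36 - 6*w)
c = 232 (c = 29*8 = 232)
(c - 44)*m(2, -5) = (232 - 44)*(36 - 6*(-5)) = 188*(36 + 30) = 188*66 = 12408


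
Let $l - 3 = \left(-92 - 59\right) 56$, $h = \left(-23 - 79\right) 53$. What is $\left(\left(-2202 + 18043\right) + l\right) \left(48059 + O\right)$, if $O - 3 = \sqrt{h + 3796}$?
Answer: $355082056 + 7388 i \sqrt{1610} \approx 3.5508 \cdot 10^{8} + 2.9644 \cdot 10^{5} i$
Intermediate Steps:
$h = -5406$ ($h = \left(-102\right) 53 = -5406$)
$l = -8453$ ($l = 3 + \left(-92 - 59\right) 56 = 3 - 8456 = -8453$)
$O = 3 + i \sqrt{1610}$ ($O = 3 + \sqrt{-5406 + 3796} = 3 + \sqrt{-1610} = 3 + i \sqrt{1610} \approx 3.0 + 40.125 i$)
$\left(\left(-2202 + 18043\right) + l\right) \left(48059 + O\right) = \left(\left(-2202 + 18043\right) - 8453\right) \left(48059 + \left(3 + i \sqrt{1610}\right)\right) = \left(15841 - 8453\right) \left(48062 + i \sqrt{1610}\right) = 7388 \left(48062 + i \sqrt{1610}\right) = 355082056 + 7388 i \sqrt{1610}$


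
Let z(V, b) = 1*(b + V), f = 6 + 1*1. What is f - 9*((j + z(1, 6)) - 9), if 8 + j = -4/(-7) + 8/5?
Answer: 2711/35 ≈ 77.457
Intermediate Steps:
f = 7 (f = 6 + 1 = 7)
j = -204/35 (j = -8 + (-4/(-7) + 8/5) = -8 + (-4*(-1/7) + 8*(1/5)) = -8 + (4/7 + 8/5) = -8 + 76/35 = -204/35 ≈ -5.8286)
z(V, b) = V + b (z(V, b) = 1*(V + b) = V + b)
f - 9*((j + z(1, 6)) - 9) = 7 - 9*((-204/35 + (1 + 6)) - 9) = 7 - 9*((-204/35 + 7) - 9) = 7 - 9*(41/35 - 9) = 7 - 9*(-274/35) = 7 + 2466/35 = 2711/35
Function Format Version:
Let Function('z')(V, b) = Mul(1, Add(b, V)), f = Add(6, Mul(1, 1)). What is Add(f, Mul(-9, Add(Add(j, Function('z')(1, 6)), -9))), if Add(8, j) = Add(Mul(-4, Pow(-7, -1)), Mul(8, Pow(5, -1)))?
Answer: Rational(2711, 35) ≈ 77.457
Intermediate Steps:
f = 7 (f = Add(6, 1) = 7)
j = Rational(-204, 35) (j = Add(-8, Add(Mul(-4, Pow(-7, -1)), Mul(8, Pow(5, -1)))) = Add(-8, Add(Mul(-4, Rational(-1, 7)), Mul(8, Rational(1, 5)))) = Add(-8, Add(Rational(4, 7), Rational(8, 5))) = Add(-8, Rational(76, 35)) = Rational(-204, 35) ≈ -5.8286)
Function('z')(V, b) = Add(V, b) (Function('z')(V, b) = Mul(1, Add(V, b)) = Add(V, b))
Add(f, Mul(-9, Add(Add(j, Function('z')(1, 6)), -9))) = Add(7, Mul(-9, Add(Add(Rational(-204, 35), Add(1, 6)), -9))) = Add(7, Mul(-9, Add(Add(Rational(-204, 35), 7), -9))) = Add(7, Mul(-9, Add(Rational(41, 35), -9))) = Add(7, Mul(-9, Rational(-274, 35))) = Add(7, Rational(2466, 35)) = Rational(2711, 35)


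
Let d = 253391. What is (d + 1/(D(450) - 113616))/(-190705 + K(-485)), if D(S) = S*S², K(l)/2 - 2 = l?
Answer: -23061465603145/17444242982664 ≈ -1.3220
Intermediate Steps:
K(l) = 4 + 2*l
D(S) = S³
(d + 1/(D(450) - 113616))/(-190705 + K(-485)) = (253391 + 1/(450³ - 113616))/(-190705 + (4 + 2*(-485))) = (253391 + 1/(91125000 - 113616))/(-190705 + (4 - 970)) = (253391 + 1/91011384)/(-190705 - 966) = (253391 + 1/91011384)/(-191671) = (23061465603145/91011384)*(-1/191671) = -23061465603145/17444242982664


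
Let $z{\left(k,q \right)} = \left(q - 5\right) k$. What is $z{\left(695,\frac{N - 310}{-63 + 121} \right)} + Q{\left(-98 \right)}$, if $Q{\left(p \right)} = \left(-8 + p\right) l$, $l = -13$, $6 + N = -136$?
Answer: $- \frac{217883}{29} \approx -7513.2$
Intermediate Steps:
$N = -142$ ($N = -6 - 136 = -142$)
$z{\left(k,q \right)} = k \left(-5 + q\right)$ ($z{\left(k,q \right)} = \left(-5 + q\right) k = k \left(-5 + q\right)$)
$Q{\left(p \right)} = 104 - 13 p$ ($Q{\left(p \right)} = \left(-8 + p\right) \left(-13\right) = 104 - 13 p$)
$z{\left(695,\frac{N - 310}{-63 + 121} \right)} + Q{\left(-98 \right)} = 695 \left(-5 + \frac{-142 - 310}{-63 + 121}\right) + \left(104 - -1274\right) = 695 \left(-5 - \frac{452}{58}\right) + \left(104 + 1274\right) = 695 \left(-5 - \frac{226}{29}\right) + 1378 = 695 \left(- \frac{371}{29}\right) + 1378 = - \frac{257845}{29} + 1378 = - \frac{217883}{29}$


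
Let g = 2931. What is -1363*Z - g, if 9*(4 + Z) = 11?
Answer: 7696/9 ≈ 855.11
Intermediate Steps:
Z = -25/9 (Z = -4 + (1/9)*11 = -4 + 11/9 = -25/9 ≈ -2.7778)
-1363*Z - g = -1363*(-25/9) - 1*2931 = 34075/9 - 2931 = 7696/9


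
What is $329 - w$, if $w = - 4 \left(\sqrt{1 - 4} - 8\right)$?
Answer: $297 + 4 i \sqrt{3} \approx 297.0 + 6.9282 i$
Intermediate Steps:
$w = 32 - 4 i \sqrt{3}$ ($w = - 4 \left(\sqrt{-3} - 8\right) = - 4 \left(i \sqrt{3} - 8\right) = - 4 \left(-8 + i \sqrt{3}\right) = 32 - 4 i \sqrt{3} \approx 32.0 - 6.9282 i$)
$329 - w = 329 - \left(32 - 4 i \sqrt{3}\right) = 297 + 4 i \sqrt{3}$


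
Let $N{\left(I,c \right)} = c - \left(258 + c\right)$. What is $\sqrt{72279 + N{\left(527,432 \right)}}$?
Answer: $\sqrt{72021} \approx 268.37$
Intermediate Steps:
$N{\left(I,c \right)} = -258$
$\sqrt{72279 + N{\left(527,432 \right)}} = \sqrt{72279 - 258} = \sqrt{72021}$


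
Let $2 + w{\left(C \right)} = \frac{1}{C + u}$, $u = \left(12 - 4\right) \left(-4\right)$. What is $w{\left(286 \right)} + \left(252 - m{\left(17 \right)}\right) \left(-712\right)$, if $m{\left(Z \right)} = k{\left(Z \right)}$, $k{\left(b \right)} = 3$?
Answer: $- \frac{45031659}{254} \approx -1.7729 \cdot 10^{5}$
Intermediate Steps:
$m{\left(Z \right)} = 3$
$u = -32$ ($u = 8 \left(-4\right) = -32$)
$w{\left(C \right)} = -2 + \frac{1}{-32 + C}$ ($w{\left(C \right)} = -2 + \frac{1}{C - 32} = -2 + \frac{1}{-32 + C}$)
$w{\left(286 \right)} + \left(252 - m{\left(17 \right)}\right) \left(-712\right) = \frac{65 - 572}{-32 + 286} + \left(252 - 3\right) \left(-712\right) = \frac{65 - 572}{254} + \left(252 - 3\right) \left(-712\right) = \frac{1}{254} \left(-507\right) + 249 \left(-712\right) = - \frac{507}{254} - 177288 = - \frac{45031659}{254}$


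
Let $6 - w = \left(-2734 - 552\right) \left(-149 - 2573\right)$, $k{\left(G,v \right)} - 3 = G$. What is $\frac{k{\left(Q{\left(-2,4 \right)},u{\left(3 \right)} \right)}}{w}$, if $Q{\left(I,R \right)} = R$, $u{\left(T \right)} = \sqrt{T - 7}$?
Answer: $- \frac{7}{8944486} \approx -7.826 \cdot 10^{-7}$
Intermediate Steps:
$u{\left(T \right)} = \sqrt{-7 + T}$
$k{\left(G,v \right)} = 3 + G$
$w = -8944486$ ($w = 6 - \left(-2734 - 552\right) \left(-149 - 2573\right) = 6 - \left(-3286\right) \left(-2722\right) = 6 - 8944492 = -8944486$)
$\frac{k{\left(Q{\left(-2,4 \right)},u{\left(3 \right)} \right)}}{w} = \frac{3 + 4}{-8944486} = 7 \left(- \frac{1}{8944486}\right) = - \frac{7}{8944486}$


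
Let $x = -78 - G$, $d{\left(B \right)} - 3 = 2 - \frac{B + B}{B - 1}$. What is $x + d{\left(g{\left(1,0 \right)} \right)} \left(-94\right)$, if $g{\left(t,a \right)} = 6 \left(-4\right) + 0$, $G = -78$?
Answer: $- \frac{7238}{25} \approx -289.52$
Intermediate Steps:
$g{\left(t,a \right)} = -24$ ($g{\left(t,a \right)} = -24 + 0 = -24$)
$d{\left(B \right)} = 5 - \frac{2 B}{-1 + B}$ ($d{\left(B \right)} = 3 + \left(2 - \frac{B + B}{B - 1}\right) = 3 - \left(-2 + \frac{2 B}{-1 + B}\right) = 5 - \frac{2 B}{-1 + B}$)
$x = 0$ ($x = -78 - -78 = -78 + 78 = 0$)
$x + d{\left(g{\left(1,0 \right)} \right)} \left(-94\right) = 0 + \frac{-5 + 3 \left(-24\right)}{-1 - 24} \left(-94\right) = 0 + \frac{-5 - 72}{-25} \left(-94\right) = 0 + \left(- \frac{1}{25}\right) \left(-77\right) \left(-94\right) = 0 + \frac{77}{25} \left(-94\right) = 0 - \frac{7238}{25} = - \frac{7238}{25}$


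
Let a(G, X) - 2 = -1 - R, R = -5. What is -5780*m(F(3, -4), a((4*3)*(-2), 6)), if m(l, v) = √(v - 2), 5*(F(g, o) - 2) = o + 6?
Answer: -11560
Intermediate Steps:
a(G, X) = 6 (a(G, X) = 2 + (-1 - 1*(-5)) = 2 + (-1 + 5) = 2 + 4 = 6)
F(g, o) = 16/5 + o/5 (F(g, o) = 2 + (o + 6)/5 = 2 + (6 + o)/5 = 2 + (6/5 + o/5) = 16/5 + o/5)
m(l, v) = √(-2 + v)
-5780*m(F(3, -4), a((4*3)*(-2), 6)) = -5780*√(-2 + 6) = -5780*√4 = -5780*2 = -11560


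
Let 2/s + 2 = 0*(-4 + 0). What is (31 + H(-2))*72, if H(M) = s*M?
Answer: 2376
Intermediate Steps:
s = -1 (s = 2/(-2 + 0*(-4 + 0)) = 2/(-2 + 0*(-4)) = 2/(-2 + 0) = 2/(-2) = 2*(-½) = -1)
H(M) = -M
(31 + H(-2))*72 = (31 - 1*(-2))*72 = (31 + 2)*72 = 33*72 = 2376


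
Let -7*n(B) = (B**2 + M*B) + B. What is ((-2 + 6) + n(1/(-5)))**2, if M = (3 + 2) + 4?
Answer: 11449/625 ≈ 18.318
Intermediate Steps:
M = 9 (M = 5 + 4 = 9)
n(B) = -10*B/7 - B**2/7 (n(B) = -((B**2 + 9*B) + B)/7 = -(B**2 + 10*B)/7 = -10*B/7 - B**2/7)
((-2 + 6) + n(1/(-5)))**2 = ((-2 + 6) - 1/7*(10 + 1/(-5))/(-5))**2 = (4 - 1/7*(-1/5)*(10 - 1/5))**2 = (4 - 1/7*(-1/5)*49/5)**2 = (4 + 7/25)**2 = (107/25)**2 = 11449/625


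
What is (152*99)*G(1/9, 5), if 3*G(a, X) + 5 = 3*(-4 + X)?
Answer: -10032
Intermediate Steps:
G(a, X) = -17/3 + X (G(a, X) = -5/3 + (3*(-4 + X))/3 = -5/3 + (-12 + 3*X)/3 = -5/3 + (-4 + X) = -17/3 + X)
(152*99)*G(1/9, 5) = (152*99)*(-17/3 + 5) = 15048*(-⅔) = -10032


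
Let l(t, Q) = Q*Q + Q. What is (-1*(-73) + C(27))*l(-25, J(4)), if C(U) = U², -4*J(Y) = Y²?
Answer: 9624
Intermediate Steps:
J(Y) = -Y²/4
l(t, Q) = Q + Q² (l(t, Q) = Q² + Q = Q + Q²)
(-1*(-73) + C(27))*l(-25, J(4)) = (-1*(-73) + 27²)*((-¼*4²)*(1 - ¼*4²)) = (73 + 729)*((-¼*16)*(1 - ¼*16)) = 802*(-4*(1 - 4)) = 802*(-4*(-3)) = 802*12 = 9624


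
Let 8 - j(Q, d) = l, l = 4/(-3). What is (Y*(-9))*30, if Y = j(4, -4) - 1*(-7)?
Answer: -4410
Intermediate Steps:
l = -4/3 (l = 4*(-⅓) = -4/3 ≈ -1.3333)
j(Q, d) = 28/3 (j(Q, d) = 8 - 1*(-4/3) = 8 + 4/3 = 28/3)
Y = 49/3 (Y = 28/3 - 1*(-7) = 28/3 + 7 = 49/3 ≈ 16.333)
(Y*(-9))*30 = ((49/3)*(-9))*30 = -147*30 = -4410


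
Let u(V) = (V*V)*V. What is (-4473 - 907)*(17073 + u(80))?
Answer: -2846412740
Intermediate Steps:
u(V) = V³ (u(V) = V²*V = V³)
(-4473 - 907)*(17073 + u(80)) = (-4473 - 907)*(17073 + 80³) = -5380*(17073 + 512000) = -5380*529073 = -2846412740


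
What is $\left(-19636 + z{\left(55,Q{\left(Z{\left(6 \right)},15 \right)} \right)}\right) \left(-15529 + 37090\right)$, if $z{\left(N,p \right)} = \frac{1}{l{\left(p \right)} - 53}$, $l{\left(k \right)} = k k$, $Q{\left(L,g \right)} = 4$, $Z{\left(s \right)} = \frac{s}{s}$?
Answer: $- \frac{15664778013}{37} \approx -4.2337 \cdot 10^{8}$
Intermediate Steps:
$Z{\left(s \right)} = 1$
$l{\left(k \right)} = k^{2}$
$z{\left(N,p \right)} = \frac{1}{-53 + p^{2}}$ ($z{\left(N,p \right)} = \frac{1}{p^{2} - 53} = \frac{1}{-53 + p^{2}}$)
$\left(-19636 + z{\left(55,Q{\left(Z{\left(6 \right)},15 \right)} \right)}\right) \left(-15529 + 37090\right) = \left(-19636 + \frac{1}{-53 + 4^{2}}\right) \left(-15529 + 37090\right) = \left(-19636 + \frac{1}{-53 + 16}\right) 21561 = \left(-19636 + \frac{1}{-37}\right) 21561 = \left(-19636 - \frac{1}{37}\right) 21561 = \left(- \frac{726533}{37}\right) 21561 = - \frac{15664778013}{37}$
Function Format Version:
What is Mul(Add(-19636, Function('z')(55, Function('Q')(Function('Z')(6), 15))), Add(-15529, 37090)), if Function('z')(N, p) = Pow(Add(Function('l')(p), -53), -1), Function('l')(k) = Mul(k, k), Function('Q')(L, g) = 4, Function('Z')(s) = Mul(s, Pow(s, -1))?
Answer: Rational(-15664778013, 37) ≈ -4.2337e+8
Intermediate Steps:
Function('Z')(s) = 1
Function('l')(k) = Pow(k, 2)
Function('z')(N, p) = Pow(Add(-53, Pow(p, 2)), -1) (Function('z')(N, p) = Pow(Add(Pow(p, 2), -53), -1) = Pow(Add(-53, Pow(p, 2)), -1))
Mul(Add(-19636, Function('z')(55, Function('Q')(Function('Z')(6), 15))), Add(-15529, 37090)) = Mul(Add(-19636, Pow(Add(-53, Pow(4, 2)), -1)), Add(-15529, 37090)) = Mul(Add(-19636, Pow(Add(-53, 16), -1)), 21561) = Mul(Add(-19636, Pow(-37, -1)), 21561) = Mul(Add(-19636, Rational(-1, 37)), 21561) = Mul(Rational(-726533, 37), 21561) = Rational(-15664778013, 37)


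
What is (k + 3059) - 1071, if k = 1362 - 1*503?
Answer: 2847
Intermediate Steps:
k = 859 (k = 1362 - 503 = 859)
(k + 3059) - 1071 = (859 + 3059) - 1071 = 3918 - 1071 = 2847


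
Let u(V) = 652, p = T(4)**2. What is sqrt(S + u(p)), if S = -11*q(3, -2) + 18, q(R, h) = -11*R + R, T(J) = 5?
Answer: 10*sqrt(10) ≈ 31.623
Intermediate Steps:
q(R, h) = -10*R
p = 25 (p = 5**2 = 25)
S = 348 (S = -(-110)*3 + 18 = -11*(-30) + 18 = 330 + 18 = 348)
sqrt(S + u(p)) = sqrt(348 + 652) = sqrt(1000) = 10*sqrt(10)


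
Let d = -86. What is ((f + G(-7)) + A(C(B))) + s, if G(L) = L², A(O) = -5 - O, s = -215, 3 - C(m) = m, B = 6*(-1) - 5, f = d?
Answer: -271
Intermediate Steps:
f = -86
B = -11 (B = -6 - 5 = -11)
C(m) = 3 - m
((f + G(-7)) + A(C(B))) + s = ((-86 + (-7)²) + (-5 - (3 - 1*(-11)))) - 215 = ((-86 + 49) + (-5 - (3 + 11))) - 215 = (-37 + (-5 - 1*14)) - 215 = (-37 + (-5 - 14)) - 215 = (-37 - 19) - 215 = -56 - 215 = -271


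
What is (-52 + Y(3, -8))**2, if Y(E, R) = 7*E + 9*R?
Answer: 10609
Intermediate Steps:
(-52 + Y(3, -8))**2 = (-52 + (7*3 + 9*(-8)))**2 = (-52 + (21 - 72))**2 = (-52 - 51)**2 = (-103)**2 = 10609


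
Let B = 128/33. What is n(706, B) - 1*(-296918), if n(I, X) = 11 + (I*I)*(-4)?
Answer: -1696815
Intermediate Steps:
B = 128/33 (B = 128*(1/33) = 128/33 ≈ 3.8788)
n(I, X) = 11 - 4*I² (n(I, X) = 11 + I²*(-4) = 11 - 4*I²)
n(706, B) - 1*(-296918) = (11 - 4*706²) - 1*(-296918) = (11 - 4*498436) + 296918 = (11 - 1993744) + 296918 = -1993733 + 296918 = -1696815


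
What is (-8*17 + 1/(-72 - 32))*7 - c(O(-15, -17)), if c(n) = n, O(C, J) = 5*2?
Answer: -100055/104 ≈ -962.07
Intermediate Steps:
O(C, J) = 10
(-8*17 + 1/(-72 - 32))*7 - c(O(-15, -17)) = (-8*17 + 1/(-72 - 32))*7 - 1*10 = (-136 + 1/(-104))*7 - 10 = (-136 - 1/104)*7 - 10 = -14145/104*7 - 10 = -99015/104 - 10 = -100055/104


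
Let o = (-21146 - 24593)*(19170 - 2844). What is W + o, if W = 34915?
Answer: -746699999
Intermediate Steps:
o = -746734914 (o = -45739*16326 = -746734914)
W + o = 34915 - 746734914 = -746699999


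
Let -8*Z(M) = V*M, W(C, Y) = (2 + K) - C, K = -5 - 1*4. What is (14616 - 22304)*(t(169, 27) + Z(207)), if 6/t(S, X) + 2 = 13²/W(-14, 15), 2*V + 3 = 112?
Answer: 108394383/10 ≈ 1.0839e+7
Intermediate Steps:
K = -9 (K = -5 - 4 = -9)
W(C, Y) = -7 - C (W(C, Y) = (2 - 9) - C = -7 - C)
V = 109/2 (V = -3/2 + (½)*112 = -3/2 + 56 = 109/2 ≈ 54.500)
t(S, X) = 42/155 (t(S, X) = 6/(-2 + 13²/(-7 - 1*(-14))) = 6/(-2 + 169/(-7 + 14)) = 6/(-2 + 169/7) = 6/(155/7) = 6*(7/155) = 42/155)
Z(M) = -109*M/16
(14616 - 22304)*(t(169, 27) + Z(207)) = (14616 - 22304)*(42/155 - 109/16*207) = -7688*(42/155 - 22563/16) = -7688*(-3496593/2480) = 108394383/10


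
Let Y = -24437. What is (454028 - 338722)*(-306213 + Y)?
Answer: -38125928900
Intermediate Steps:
(454028 - 338722)*(-306213 + Y) = (454028 - 338722)*(-306213 - 24437) = 115306*(-330650) = -38125928900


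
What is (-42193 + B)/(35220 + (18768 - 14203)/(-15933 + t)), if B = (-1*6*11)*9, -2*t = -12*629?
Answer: -520247133/428235415 ≈ -1.2149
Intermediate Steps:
t = 3774 (t = -(-6)*629 = -½*(-7548) = 3774)
B = -594 (B = -6*11*9 = -66*9 = -594)
(-42193 + B)/(35220 + (18768 - 14203)/(-15933 + t)) = (-42193 - 594)/(35220 + (18768 - 14203)/(-15933 + 3774)) = -42787/(35220 + 4565/(-12159)) = -42787/(35220 + 4565*(-1/12159)) = -42787/(35220 - 4565/12159) = -42787/428235415/12159 = -42787*12159/428235415 = -520247133/428235415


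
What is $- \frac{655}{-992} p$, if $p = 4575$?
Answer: $\frac{2996625}{992} \approx 3020.8$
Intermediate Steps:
$- \frac{655}{-992} p = - \frac{655}{-992} \cdot 4575 = \left(-655\right) \left(- \frac{1}{992}\right) 4575 = \frac{655}{992} \cdot 4575 = \frac{2996625}{992}$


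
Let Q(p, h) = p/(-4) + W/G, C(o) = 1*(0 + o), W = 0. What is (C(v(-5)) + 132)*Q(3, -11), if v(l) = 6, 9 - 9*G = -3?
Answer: -207/2 ≈ -103.50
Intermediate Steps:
G = 4/3 (G = 1 - ⅑*(-3) = 1 + ⅓ = 4/3 ≈ 1.3333)
C(o) = o (C(o) = 1*o = o)
Q(p, h) = -p/4 (Q(p, h) = p/(-4) + 0/(4/3) = p*(-¼) + 0*(¾) = -p/4 + 0 = -p/4)
(C(v(-5)) + 132)*Q(3, -11) = (6 + 132)*(-¼*3) = 138*(-¾) = -207/2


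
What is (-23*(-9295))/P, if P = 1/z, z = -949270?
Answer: -202939686950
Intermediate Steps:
P = -1/949270 (P = 1/(-949270) = -1/949270 ≈ -1.0534e-6)
(-23*(-9295))/P = (-23*(-9295))/(-1/949270) = 213785*(-949270) = -202939686950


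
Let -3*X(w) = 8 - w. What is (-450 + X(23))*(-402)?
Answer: 178890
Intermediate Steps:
X(w) = -8/3 + w/3 (X(w) = -(8 - w)/3 = -8/3 + w/3)
(-450 + X(23))*(-402) = (-450 + (-8/3 + (⅓)*23))*(-402) = (-450 + (-8/3 + 23/3))*(-402) = (-450 + 5)*(-402) = -445*(-402) = 178890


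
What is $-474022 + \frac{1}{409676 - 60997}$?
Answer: $- \frac{165281516937}{348679} \approx -4.7402 \cdot 10^{5}$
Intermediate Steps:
$-474022 + \frac{1}{409676 - 60997} = -474022 + \frac{1}{348679} = - \frac{165281516937}{348679}$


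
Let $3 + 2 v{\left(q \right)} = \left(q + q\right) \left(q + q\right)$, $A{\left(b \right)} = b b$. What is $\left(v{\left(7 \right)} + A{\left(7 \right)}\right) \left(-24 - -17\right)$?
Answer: $- \frac{2037}{2} \approx -1018.5$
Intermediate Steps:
$A{\left(b \right)} = b^{2}$
$v{\left(q \right)} = - \frac{3}{2} + 2 q^{2}$ ($v{\left(q \right)} = - \frac{3}{2} + \frac{\left(q + q\right) \left(q + q\right)}{2} = - \frac{3}{2} + \frac{2 q 2 q}{2} = - \frac{3}{2} + \frac{4 q^{2}}{2} = - \frac{3}{2} + 2 q^{2}$)
$\left(v{\left(7 \right)} + A{\left(7 \right)}\right) \left(-24 - -17\right) = \left(\left(- \frac{3}{2} + 2 \cdot 7^{2}\right) + 7^{2}\right) \left(-24 - -17\right) = \left(\left(- \frac{3}{2} + 2 \cdot 49\right) + 49\right) \left(-24 + 17\right) = \left(\left(- \frac{3}{2} + 98\right) + 49\right) \left(-7\right) = \left(\frac{193}{2} + 49\right) \left(-7\right) = \frac{291}{2} \left(-7\right) = - \frac{2037}{2}$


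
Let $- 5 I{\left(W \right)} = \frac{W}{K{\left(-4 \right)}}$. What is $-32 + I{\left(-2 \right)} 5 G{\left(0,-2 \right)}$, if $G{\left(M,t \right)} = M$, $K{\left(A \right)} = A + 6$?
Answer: $-32$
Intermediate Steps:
$K{\left(A \right)} = 6 + A$
$I{\left(W \right)} = - \frac{W}{10}$ ($I{\left(W \right)} = - \frac{W \frac{1}{6 - 4}}{5} = - \frac{W \frac{1}{2}}{5} = - \frac{\frac{1}{2} W}{5} = - \frac{W}{10}$)
$-32 + I{\left(-2 \right)} 5 G{\left(0,-2 \right)} = -32 + \left(- \frac{1}{10}\right) \left(-2\right) 5 \cdot 0 = -32 + \frac{1}{5} \cdot 0 = -32 + 0 = -32$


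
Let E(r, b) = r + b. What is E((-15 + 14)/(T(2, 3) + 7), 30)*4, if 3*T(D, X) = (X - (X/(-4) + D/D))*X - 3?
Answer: 4184/35 ≈ 119.54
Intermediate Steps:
T(D, X) = -1 + X*(-1 + 5*X/4)/3 (T(D, X) = ((X - (X/(-4) + D/D))*X - 3)/3 = ((X - (X*(-1/4) + 1))*X - 3)/3 = ((X - (-X/4 + 1))*X - 3)/3 = ((X - (1 - X/4))*X - 3)/3 = ((X + (-1 + X/4))*X - 3)/3 = ((-1 + 5*X/4)*X - 3)/3 = (X*(-1 + 5*X/4) - 3)/3 = (-3 + X*(-1 + 5*X/4))/3 = -1 + X*(-1 + 5*X/4)/3)
E(r, b) = b + r
E((-15 + 14)/(T(2, 3) + 7), 30)*4 = (30 + (-15 + 14)/((-1 - 1/3*3 + (5/12)*3**2) + 7))*4 = (30 - 1/((-1 - 1 + (5/12)*9) + 7))*4 = (30 - 1/((-1 - 1 + 15/4) + 7))*4 = (30 - 1/(7/4 + 7))*4 = (30 - 1/35/4)*4 = (30 - 1*4/35)*4 = (30 - 4/35)*4 = (1046/35)*4 = 4184/35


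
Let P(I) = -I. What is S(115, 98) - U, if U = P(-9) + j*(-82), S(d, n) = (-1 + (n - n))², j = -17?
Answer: -1402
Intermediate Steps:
S(d, n) = 1 (S(d, n) = (-1 + 0)² = (-1)² = 1)
U = 1403 (U = -1*(-9) - 17*(-82) = 9 + 1394 = 1403)
S(115, 98) - U = 1 - 1*1403 = 1 - 1403 = -1402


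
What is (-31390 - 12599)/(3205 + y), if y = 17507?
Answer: -14663/6904 ≈ -2.1238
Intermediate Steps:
(-31390 - 12599)/(3205 + y) = (-31390 - 12599)/(3205 + 17507) = -43989/20712 = -43989*1/20712 = -14663/6904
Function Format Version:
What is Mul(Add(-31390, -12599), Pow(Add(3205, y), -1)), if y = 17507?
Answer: Rational(-14663, 6904) ≈ -2.1238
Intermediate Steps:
Mul(Add(-31390, -12599), Pow(Add(3205, y), -1)) = Mul(Add(-31390, -12599), Pow(Add(3205, 17507), -1)) = Mul(-43989, Pow(20712, -1)) = Mul(-43989, Rational(1, 20712)) = Rational(-14663, 6904)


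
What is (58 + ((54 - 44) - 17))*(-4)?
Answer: -204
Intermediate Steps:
(58 + ((54 - 44) - 17))*(-4) = (58 + (10 - 17))*(-4) = (58 - 7)*(-4) = 51*(-4) = -204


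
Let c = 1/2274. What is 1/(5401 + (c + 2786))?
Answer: 2274/18617239 ≈ 0.00012214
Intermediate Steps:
c = 1/2274 ≈ 0.00043975
1/(5401 + (c + 2786)) = 1/(5401 + (1/2274 + 2786)) = 1/(5401 + 6335365/2274) = 1/(18617239/2274) = 2274/18617239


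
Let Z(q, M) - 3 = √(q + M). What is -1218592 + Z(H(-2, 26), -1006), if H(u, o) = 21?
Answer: -1218589 + I*√985 ≈ -1.2186e+6 + 31.385*I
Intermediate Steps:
Z(q, M) = 3 + √(M + q) (Z(q, M) = 3 + √(q + M) = 3 + √(M + q))
-1218592 + Z(H(-2, 26), -1006) = -1218592 + (3 + √(-1006 + 21)) = -1218592 + (3 + √(-985)) = -1218592 + (3 + I*√985) = -1218589 + I*√985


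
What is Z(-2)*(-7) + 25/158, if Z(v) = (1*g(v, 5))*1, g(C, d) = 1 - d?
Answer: 4449/158 ≈ 28.158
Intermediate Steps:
Z(v) = -4 (Z(v) = (1*(1 - 1*5))*1 = (1*(1 - 5))*1 = (1*(-4))*1 = -4*1 = -4)
Z(-2)*(-7) + 25/158 = -4*(-7) + 25/158 = 28 + 25*(1/158) = 28 + 25/158 = 4449/158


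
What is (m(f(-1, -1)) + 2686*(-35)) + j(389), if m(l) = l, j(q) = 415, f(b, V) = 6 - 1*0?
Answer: -93589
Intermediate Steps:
f(b, V) = 6 (f(b, V) = 6 + 0 = 6)
(m(f(-1, -1)) + 2686*(-35)) + j(389) = (6 + 2686*(-35)) + 415 = (6 - 94010) + 415 = -94004 + 415 = -93589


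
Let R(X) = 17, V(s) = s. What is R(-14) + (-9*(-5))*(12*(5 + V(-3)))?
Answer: 1097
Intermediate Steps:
R(-14) + (-9*(-5))*(12*(5 + V(-3))) = 17 + (-9*(-5))*(12*(5 - 3)) = 17 + 45*(12*2) = 17 + 45*24 = 17 + 1080 = 1097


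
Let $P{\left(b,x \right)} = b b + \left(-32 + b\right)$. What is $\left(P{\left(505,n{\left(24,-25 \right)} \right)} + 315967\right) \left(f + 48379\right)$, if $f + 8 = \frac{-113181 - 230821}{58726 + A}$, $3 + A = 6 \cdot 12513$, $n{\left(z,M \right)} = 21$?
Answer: $\frac{3698375281537585}{133801} \approx 2.7641 \cdot 10^{10}$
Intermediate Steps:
$A = 75075$ ($A = -3 + 6 \cdot 12513 = -3 + 75078 = 75075$)
$P{\left(b,x \right)} = -32 + b + b^{2}$ ($P{\left(b,x \right)} = b^{2} + \left(-32 + b\right) = -32 + b + b^{2}$)
$f = - \frac{1414410}{133801}$ ($f = -8 + \frac{-113181 - 230821}{58726 + 75075} = -8 - \frac{344002}{133801} = - \frac{1414410}{133801} \approx -10.571$)
$\left(P{\left(505,n{\left(24,-25 \right)} \right)} + 315967\right) \left(f + 48379\right) = \left(\left(-32 + 505 + 505^{2}\right) + 315967\right) \left(- \frac{1414410}{133801} + 48379\right) = \left(\left(-32 + 505 + 255025\right) + 315967\right) \frac{6471744169}{133801} = \left(255498 + 315967\right) \frac{6471744169}{133801} = 571465 \cdot \frac{6471744169}{133801} = \frac{3698375281537585}{133801}$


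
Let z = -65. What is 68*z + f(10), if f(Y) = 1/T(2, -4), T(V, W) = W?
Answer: -17681/4 ≈ -4420.3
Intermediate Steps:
f(Y) = -1/4 (f(Y) = 1/(-4) = -1/4)
68*z + f(10) = 68*(-65) - 1/4 = -4420 - 1/4 = -17681/4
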